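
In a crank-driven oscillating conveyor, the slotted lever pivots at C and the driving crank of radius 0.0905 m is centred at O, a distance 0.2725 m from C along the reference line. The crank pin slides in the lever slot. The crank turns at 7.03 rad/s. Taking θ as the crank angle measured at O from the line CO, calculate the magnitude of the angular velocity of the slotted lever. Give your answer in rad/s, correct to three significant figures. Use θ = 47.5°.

1.51

ω = 7.03 rad/s
Crank pin A relative to C: A = (d + r cosθ, r sinθ); lever angle φ = atan2(r sinθ, d + r cosθ).
Differentiating tanφ: φ̇ = rω(d cosθ + r)/(d² + r² + 2dr cosθ).
d² + r² + 2dr cosθ = |CA|² = 0.115768 m²;  d cosθ + r = +0.2746 m.
|ω_lever| = |0.0905·7.03·+0.2746| / 0.115768 = 1.5091 rad/s.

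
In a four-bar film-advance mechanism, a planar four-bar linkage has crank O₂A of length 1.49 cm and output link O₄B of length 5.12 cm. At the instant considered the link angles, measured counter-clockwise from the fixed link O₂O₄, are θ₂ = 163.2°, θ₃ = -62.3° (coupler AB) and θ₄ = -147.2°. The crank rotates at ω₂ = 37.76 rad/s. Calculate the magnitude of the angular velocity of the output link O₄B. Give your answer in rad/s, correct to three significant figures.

7.87

ω₂ = 37.76 rad/s
Differentiating the loop-closure r₂e^{iθ₂}+r₃e^{iθ₃}=r₁+r₄e^{iθ₄} gives r₂ω₂e^{iθ₂}+r₃ω₃e^{iθ₃}=r₄ω₄e^{iθ₄}.
Eliminating the other unknown: ω₄ = r₂ω₂ sin(θ₂−θ₃) / [r₄ sin(θ₄−θ₃)].
Numerator sine = -0.71325; denominator sine = -0.99604.
Result = 0.0149·37.76·(-0.71325) / (0.0512·(-0.99604)) = +7.8689 rad/s; magnitude 7.8689 rad/s.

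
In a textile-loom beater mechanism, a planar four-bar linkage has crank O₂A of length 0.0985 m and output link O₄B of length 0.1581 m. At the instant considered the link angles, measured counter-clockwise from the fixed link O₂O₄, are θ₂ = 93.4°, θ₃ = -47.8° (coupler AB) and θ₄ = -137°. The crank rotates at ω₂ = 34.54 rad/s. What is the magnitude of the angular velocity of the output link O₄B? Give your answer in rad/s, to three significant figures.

ω₂ = 34.54 rad/s
Differentiating the loop-closure r₂e^{iθ₂}+r₃e^{iθ₃}=r₁+r₄e^{iθ₄} gives r₂ω₂e^{iθ₂}+r₃ω₃e^{iθ₃}=r₄ω₄e^{iθ₄}.
Eliminating the other unknown: ω₄ = r₂ω₂ sin(θ₂−θ₃) / [r₄ sin(θ₄−θ₃)].
Numerator sine = +0.62660; denominator sine = -0.99990.
Result = 0.0985·34.54·(+0.62660) / (0.1581·(-0.99990)) = -13.485 rad/s; magnitude 13.485 rad/s.

13.5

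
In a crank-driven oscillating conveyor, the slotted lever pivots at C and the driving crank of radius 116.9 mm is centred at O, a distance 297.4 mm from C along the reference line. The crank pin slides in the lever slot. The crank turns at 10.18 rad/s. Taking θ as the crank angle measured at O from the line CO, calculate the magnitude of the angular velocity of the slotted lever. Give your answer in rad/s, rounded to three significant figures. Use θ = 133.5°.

1.93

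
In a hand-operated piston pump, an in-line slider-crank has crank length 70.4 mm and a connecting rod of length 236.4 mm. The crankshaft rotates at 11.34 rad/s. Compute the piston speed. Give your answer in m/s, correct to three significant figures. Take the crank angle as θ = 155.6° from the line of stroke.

ω = 11.34 rad/s
For an in-line slider-crank, x = r cosθ + √(L² − r² sin²θ), so v = −rω sinθ·[1 + r cosθ/√(L² − r² sin²θ)].
With r = 0.0704 m, L = 0.2364 m, θ = 155.6°: √(L² − r² sin²θ) = 0.2346 m.
v = −0.0704·11.34·0.41310·[1 + 0.0704·-0.91068/0.2346] = -0.23967 m/s.
|v| = 0.23967 m/s.

0.240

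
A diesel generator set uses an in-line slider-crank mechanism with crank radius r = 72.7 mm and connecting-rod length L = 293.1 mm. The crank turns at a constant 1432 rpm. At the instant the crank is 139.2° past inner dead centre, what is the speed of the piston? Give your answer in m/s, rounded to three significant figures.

ω = 2π·1432/60 = 150 rad/s
For an in-line slider-crank, x = r cosθ + √(L² − r² sin²θ), so v = −rω sinθ·[1 + r cosθ/√(L² − r² sin²θ)].
With r = 0.0727 m, L = 0.2931 m, θ = 139.2°: √(L² − r² sin²θ) = 0.28922 m.
v = −0.0727·150·0.65342·[1 + 0.0727·-0.75700/0.28922] = -5.7681 m/s.
|v| = 5.7681 m/s.

5.77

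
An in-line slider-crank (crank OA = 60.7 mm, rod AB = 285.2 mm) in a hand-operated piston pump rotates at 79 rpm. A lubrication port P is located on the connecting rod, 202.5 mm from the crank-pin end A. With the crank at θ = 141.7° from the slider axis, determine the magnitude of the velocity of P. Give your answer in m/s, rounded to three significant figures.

ω = 8.273 rad/s.  Crank-pin speed |V_A| = rω = 0.50216 m/s, perpendicular to OA.
Rod angle: sinφ = −(r/L) sinθ ⇒ φ = -7.580°; ω_rod = −rω cosθ/√(L²−r²sin²θ) = +1.394 rad/s.
V_P = V_A + ω_rod × AP, with AP = 0.2025 m along the rod.
Components: V_Px = −rω sinθ − a·ω_rod·sinφ = -0.27399 m/s;  V_Py = rω cosθ + a·ω_rod·cosφ = -0.11427 m/s.
|V_P| = √(V_Px² + V_Py²) = 0.29687 m/s.

0.297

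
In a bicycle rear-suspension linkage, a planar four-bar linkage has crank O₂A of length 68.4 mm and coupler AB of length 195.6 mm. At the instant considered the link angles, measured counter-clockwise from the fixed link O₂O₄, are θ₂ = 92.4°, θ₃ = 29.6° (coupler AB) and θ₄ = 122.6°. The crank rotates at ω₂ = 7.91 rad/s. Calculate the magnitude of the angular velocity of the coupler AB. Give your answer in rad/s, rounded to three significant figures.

ω₂ = 7.91 rad/s
Differentiating the loop-closure r₂e^{iθ₂}+r₃e^{iθ₃}=r₁+r₄e^{iθ₄} gives r₂ω₂e^{iθ₂}+r₃ω₃e^{iθ₃}=r₄ω₄e^{iθ₄}.
Eliminating the other unknown: ω₃ = r₂ω₂ sin(θ₄−θ₂) / [r₃ sin(θ₃−θ₄)].
Numerator sine = +0.50302; denominator sine = -0.99863.
Result = 0.0684·7.91·(+0.50302) / (0.1956·(-0.99863)) = -1.3933 rad/s; magnitude 1.3933 rad/s.

1.39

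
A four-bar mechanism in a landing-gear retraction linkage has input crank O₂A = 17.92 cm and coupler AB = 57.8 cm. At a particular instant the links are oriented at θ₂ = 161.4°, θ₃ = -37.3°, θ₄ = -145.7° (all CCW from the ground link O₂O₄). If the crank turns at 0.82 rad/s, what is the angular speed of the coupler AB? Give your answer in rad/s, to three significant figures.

ω₂ = 0.82 rad/s
Differentiating the loop-closure r₂e^{iθ₂}+r₃e^{iθ₃}=r₁+r₄e^{iθ₄} gives r₂ω₂e^{iθ₂}+r₃ω₃e^{iθ₃}=r₄ω₄e^{iθ₄}.
Eliminating the other unknown: ω₃ = r₂ω₂ sin(θ₄−θ₂) / [r₃ sin(θ₃−θ₄)].
Numerator sine = +0.79758; denominator sine = +0.94888.
Result = 0.1792·0.82·(+0.79758) / (0.578·(+0.94888)) = +0.21369 rad/s; magnitude 0.21369 rad/s.

0.214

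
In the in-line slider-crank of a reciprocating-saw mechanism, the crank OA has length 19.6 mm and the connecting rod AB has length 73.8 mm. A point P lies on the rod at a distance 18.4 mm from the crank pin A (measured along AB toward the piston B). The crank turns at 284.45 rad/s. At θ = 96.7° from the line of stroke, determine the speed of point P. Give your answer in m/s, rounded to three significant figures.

5.51

ω = 284.4 rad/s.  Crank-pin speed |V_A| = rω = 5.5752 m/s, perpendicular to OA.
Rod angle: sinφ = −(r/L) sinθ ⇒ φ = -15.294°; ω_rod = −rω cosθ/√(L²−r²sin²θ) = +9.1375 rad/s.
V_P = V_A + ω_rod × AP, with AP = 0.0184 m along the rod.
Components: V_Px = −rω sinθ − a·ω_rod·sinφ = -5.4928 m/s;  V_Py = rω cosθ + a·ω_rod·cosφ = -0.48829 m/s.
|V_P| = √(V_Px² + V_Py²) = 5.5145 m/s.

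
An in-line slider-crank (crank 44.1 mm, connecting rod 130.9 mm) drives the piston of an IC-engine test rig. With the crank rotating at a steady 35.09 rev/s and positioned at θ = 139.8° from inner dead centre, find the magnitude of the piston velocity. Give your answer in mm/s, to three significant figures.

4620

ω = 2π·35.1 = 220.5 rad/s
For an in-line slider-crank, x = r cosθ + √(L² − r² sin²θ), so v = −rω sinθ·[1 + r cosθ/√(L² − r² sin²θ)].
With r = 0.0441 m, L = 0.1309 m, θ = 139.8°: √(L² − r² sin²θ) = 0.12777 m.
v = −0.0441·220.5·0.64546·[1 + 0.0441·-0.76380/0.12777] = -4.6213 m/s.
|v| = 4.6213 m/s = 4621.3 mm/s.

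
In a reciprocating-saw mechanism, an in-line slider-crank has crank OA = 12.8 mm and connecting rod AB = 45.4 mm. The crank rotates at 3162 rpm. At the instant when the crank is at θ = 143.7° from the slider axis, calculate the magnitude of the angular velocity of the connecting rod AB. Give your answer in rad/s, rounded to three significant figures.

ω = 331.1 rad/s (converted from 3162 rpm).
The rod makes angle φ with the slider axis where L sinφ = r sinθ; differentiating, L cosφ·φ̇ = r ω cosθ.
L cosφ = √(L² − r² sin²θ) = 0.044763 m.
|ω_rod| = r ω |cosθ| / √(L² − r² sin²θ) = 0.0128·331.1·0.80593/0.044763 = 76.309 rad/s.

76.3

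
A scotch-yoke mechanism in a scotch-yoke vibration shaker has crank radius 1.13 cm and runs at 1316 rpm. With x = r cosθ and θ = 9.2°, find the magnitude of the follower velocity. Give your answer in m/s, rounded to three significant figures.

0.249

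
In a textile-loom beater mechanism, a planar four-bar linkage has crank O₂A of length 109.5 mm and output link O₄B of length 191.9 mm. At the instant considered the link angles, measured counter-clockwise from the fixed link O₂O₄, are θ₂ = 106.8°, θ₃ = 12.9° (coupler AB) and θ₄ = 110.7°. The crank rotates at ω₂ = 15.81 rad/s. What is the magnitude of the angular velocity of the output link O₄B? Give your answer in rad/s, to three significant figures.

9.08

ω₂ = 15.81 rad/s
Differentiating the loop-closure r₂e^{iθ₂}+r₃e^{iθ₃}=r₁+r₄e^{iθ₄} gives r₂ω₂e^{iθ₂}+r₃ω₃e^{iθ₃}=r₄ω₄e^{iθ₄}.
Eliminating the other unknown: ω₄ = r₂ω₂ sin(θ₂−θ₃) / [r₄ sin(θ₄−θ₃)].
Numerator sine = +0.99768; denominator sine = +0.99075.
Result = 0.1095·15.81·(+0.99768) / (0.1919·(+0.99075)) = +9.0845 rad/s; magnitude 9.0845 rad/s.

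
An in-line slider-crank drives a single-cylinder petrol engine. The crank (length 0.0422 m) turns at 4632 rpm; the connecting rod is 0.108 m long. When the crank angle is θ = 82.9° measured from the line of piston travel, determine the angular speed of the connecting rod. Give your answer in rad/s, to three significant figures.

25.4

ω = 485.1 rad/s (converted from 4632 rpm).
The rod makes angle φ with the slider axis where L sinφ = r sinθ; differentiating, L cosφ·φ̇ = r ω cosθ.
L cosφ = √(L² − r² sin²θ) = 0.099551 m.
|ω_rod| = r ω |cosθ| / √(L² − r² sin²θ) = 0.0422·485.1·0.12360/0.099551 = 25.415 rad/s.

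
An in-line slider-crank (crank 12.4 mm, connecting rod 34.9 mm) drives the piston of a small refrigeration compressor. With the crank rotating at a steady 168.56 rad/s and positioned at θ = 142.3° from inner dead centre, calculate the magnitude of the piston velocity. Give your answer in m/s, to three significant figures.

ω = 168.6 rad/s
For an in-line slider-crank, x = r cosθ + √(L² − r² sin²θ), so v = −rω sinθ·[1 + r cosθ/√(L² − r² sin²θ)].
With r = 0.0124 m, L = 0.0349 m, θ = 142.3°: √(L² − r² sin²θ) = 0.034066 m.
v = −0.0124·168.6·0.61153·[1 + 0.0124·-0.79122/0.034066] = -0.91006 m/s.
|v| = 0.91006 m/s.

0.910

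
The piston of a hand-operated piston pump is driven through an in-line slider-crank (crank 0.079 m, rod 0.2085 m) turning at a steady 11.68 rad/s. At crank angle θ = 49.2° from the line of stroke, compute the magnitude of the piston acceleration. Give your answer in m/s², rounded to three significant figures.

ω = 11.68 rad/s
x(θ) = r cosθ + √(L² − r² sin²θ); with ω constant, a = ω²·d²x/dθ².
d²x/dθ² = −r cosθ − r²(cos2θ)/√u − r⁴ sin²2θ/(4u^{3/2}),  u = L² − r² sin²θ = 0.0398959 m².
Substituting r = 0.079 m, L = 0.2085 m, θ = 49.2°: d²x/dθ² = -0.048252 m.
a = ω²·d²x/dθ² = (11.68)²·(-0.048252) = -6.5826 m/s²;  |a| = 6.5826 m/s².

6.58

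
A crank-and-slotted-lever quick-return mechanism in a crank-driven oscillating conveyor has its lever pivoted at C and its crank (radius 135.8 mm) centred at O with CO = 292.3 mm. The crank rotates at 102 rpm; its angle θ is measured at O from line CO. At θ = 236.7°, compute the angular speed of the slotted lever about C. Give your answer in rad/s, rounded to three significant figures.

0.594

ω = 10.68 rad/s (from 102 rpm).
Crank pin A relative to C: A = (d + r cosθ, r sinθ); lever angle φ = atan2(r sinθ, d + r cosθ).
Differentiating tanφ: φ̇ = rω(d cosθ + r)/(d² + r² + 2dr cosθ).
d² + r² + 2dr cosθ = |CA|² = 0.0602947 m²;  d cosθ + r = -0.024679 m.
|ω_lever| = |0.1358·10.68·-0.024679| / 0.0602947 = 0.59372 rad/s.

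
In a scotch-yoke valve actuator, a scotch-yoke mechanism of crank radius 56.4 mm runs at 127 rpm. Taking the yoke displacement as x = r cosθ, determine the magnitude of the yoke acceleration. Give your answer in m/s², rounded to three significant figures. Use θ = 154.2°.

8.98

ω = 13.3 rad/s (from 127 rpm).
x = r cosθ ⇒ ẍ = −rω² cosθ (ω constant).
|a| = rω²|cosθ| = 0.0564·(13.3)²·|cos 154.2°| = 8.9813 m/s².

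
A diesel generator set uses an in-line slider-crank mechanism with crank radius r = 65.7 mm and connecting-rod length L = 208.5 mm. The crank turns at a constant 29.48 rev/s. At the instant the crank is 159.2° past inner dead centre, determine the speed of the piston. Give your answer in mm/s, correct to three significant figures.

3040

ω = 2π·29.5 = 185.2 rad/s
For an in-line slider-crank, x = r cosθ + √(L² − r² sin²θ), so v = −rω sinθ·[1 + r cosθ/√(L² − r² sin²θ)].
With r = 0.0657 m, L = 0.2085 m, θ = 159.2°: √(L² − r² sin²θ) = 0.20719 m.
v = −0.0657·185.2·0.35511·[1 + 0.0657·-0.93483/0.20719] = -3.0404 m/s.
|v| = 3.0404 m/s = 3040.4 mm/s.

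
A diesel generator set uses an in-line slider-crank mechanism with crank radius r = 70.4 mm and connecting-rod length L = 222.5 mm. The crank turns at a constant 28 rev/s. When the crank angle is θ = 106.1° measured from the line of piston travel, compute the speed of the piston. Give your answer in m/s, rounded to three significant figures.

ω = 2π·28 = 175.9 rad/s
For an in-line slider-crank, x = r cosθ + √(L² − r² sin²θ), so v = −rω sinθ·[1 + r cosθ/√(L² − r² sin²θ)].
With r = 0.0704 m, L = 0.2225 m, θ = 106.1°: √(L² − r² sin²θ) = 0.21197 m.
v = −0.0704·175.9·0.96078·[1 + 0.0704·-0.27731/0.21197] = -10.804 m/s.
|v| = 10.804 m/s.

10.8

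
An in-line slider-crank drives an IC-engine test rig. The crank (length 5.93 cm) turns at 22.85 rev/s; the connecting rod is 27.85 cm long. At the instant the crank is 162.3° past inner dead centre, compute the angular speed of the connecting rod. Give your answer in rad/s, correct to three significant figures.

ω = 143.6 rad/s (converted from 22.85 rev/s).
The rod makes angle φ with the slider axis where L sinφ = r sinθ; differentiating, L cosφ·φ̇ = r ω cosθ.
L cosφ = √(L² − r² sin²θ) = 0.27792 m.
|ω_rod| = r ω |cosθ| / √(L² − r² sin²θ) = 0.0593·143.6·0.95266/0.27792 = 29.184 rad/s.

29.2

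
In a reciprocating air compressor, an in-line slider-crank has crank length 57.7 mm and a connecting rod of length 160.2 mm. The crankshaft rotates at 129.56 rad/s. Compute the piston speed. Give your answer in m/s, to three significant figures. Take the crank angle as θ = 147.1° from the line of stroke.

ω = 129.6 rad/s
For an in-line slider-crank, x = r cosθ + √(L² − r² sin²θ), so v = −rω sinθ·[1 + r cosθ/√(L² − r² sin²θ)].
With r = 0.0577 m, L = 0.1602 m, θ = 147.1°: √(L² − r² sin²θ) = 0.1571 m.
v = −0.0577·129.6·0.54317·[1 + 0.0577·-0.83962/0.1571] = -2.8084 m/s.
|v| = 2.8084 m/s.

2.81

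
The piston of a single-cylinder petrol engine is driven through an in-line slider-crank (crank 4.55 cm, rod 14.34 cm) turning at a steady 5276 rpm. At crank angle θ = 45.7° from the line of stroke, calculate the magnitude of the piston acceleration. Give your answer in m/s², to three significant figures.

ω = 2π·5276/60 = 552.5 rad/s
x(θ) = r cosθ + √(L² − r² sin²θ); with ω constant, a = ω²·d²x/dθ².
d²x/dθ² = −r cosθ − r²(cos2θ)/√u − r⁴ sin²2θ/(4u^{3/2}),  u = L² − r² sin²θ = 0.0195031 m².
Substituting r = 0.0455 m, L = 0.1434 m, θ = 45.7°: d²x/dθ² = -0.031809 m.
a = ω²·d²x/dθ² = (552.5)²·(-0.031809) = -9709.9 m/s²;  |a| = 9709.9 m/s².

9710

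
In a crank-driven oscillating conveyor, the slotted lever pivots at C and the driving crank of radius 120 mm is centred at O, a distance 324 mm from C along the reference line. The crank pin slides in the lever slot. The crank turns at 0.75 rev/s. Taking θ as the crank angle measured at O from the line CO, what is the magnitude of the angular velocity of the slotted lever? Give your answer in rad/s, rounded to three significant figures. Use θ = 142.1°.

ω = 4.712 rad/s (from 0.75 rev/s).
Crank pin A relative to C: A = (d + r cosθ, r sinθ); lever angle φ = atan2(r sinθ, d + r cosθ).
Differentiating tanφ: φ̇ = rω(d cosθ + r)/(d² + r² + 2dr cosθ).
d² + r² + 2dr cosθ = |CA|² = 0.0580168 m²;  d cosθ + r = -0.13566 m.
|ω_lever| = |0.12·4.712·-0.13566| / 0.0580168 = 1.3223 rad/s.

1.32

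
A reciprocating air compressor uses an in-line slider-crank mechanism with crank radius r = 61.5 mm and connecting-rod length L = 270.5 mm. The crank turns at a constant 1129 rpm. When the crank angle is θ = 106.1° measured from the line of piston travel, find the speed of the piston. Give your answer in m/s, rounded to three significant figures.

6.53

ω = 2π·1129/60 = 118.2 rad/s
For an in-line slider-crank, x = r cosθ + √(L² − r² sin²θ), so v = −rω sinθ·[1 + r cosθ/√(L² − r² sin²θ)].
With r = 0.0615 m, L = 0.2705 m, θ = 106.1°: √(L² − r² sin²θ) = 0.26397 m.
v = −0.0615·118.2·0.96078·[1 + 0.0615·-0.27731/0.26397] = -6.5345 m/s.
|v| = 6.5345 m/s.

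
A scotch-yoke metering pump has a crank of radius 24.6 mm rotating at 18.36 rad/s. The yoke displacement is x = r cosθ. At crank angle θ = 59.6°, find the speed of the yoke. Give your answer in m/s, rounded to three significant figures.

0.390

ω = 18.36 rad/s
x = r cosθ ⇒ ẋ = −rω sinθ.
|v| = rω|sinθ| = 0.0246·18.36·|sin 59.6°| = 0.38956 m/s.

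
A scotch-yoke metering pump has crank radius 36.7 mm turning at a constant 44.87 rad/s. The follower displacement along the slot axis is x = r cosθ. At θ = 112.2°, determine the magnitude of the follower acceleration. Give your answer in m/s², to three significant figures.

27.9

ω = 44.87 rad/s
x = r cosθ ⇒ ẍ = −rω² cosθ (ω constant).
|a| = rω²|cosθ| = 0.0367·(44.87)²·|cos 112.2°| = 27.918 m/s².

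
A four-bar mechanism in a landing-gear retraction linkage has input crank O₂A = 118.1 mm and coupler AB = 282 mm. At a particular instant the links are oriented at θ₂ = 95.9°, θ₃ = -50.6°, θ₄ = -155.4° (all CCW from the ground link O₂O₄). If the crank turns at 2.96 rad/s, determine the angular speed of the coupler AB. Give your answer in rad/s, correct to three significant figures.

ω₂ = 2.96 rad/s
Differentiating the loop-closure r₂e^{iθ₂}+r₃e^{iθ₃}=r₁+r₄e^{iθ₄} gives r₂ω₂e^{iθ₂}+r₃ω₃e^{iθ₃}=r₄ω₄e^{iθ₄}.
Eliminating the other unknown: ω₃ = r₂ω₂ sin(θ₄−θ₂) / [r₃ sin(θ₃−θ₄)].
Numerator sine = +0.94721; denominator sine = +0.96682.
Result = 0.1181·2.96·(+0.94721) / (0.282·(+0.96682)) = +1.2145 rad/s; magnitude 1.2145 rad/s.

1.21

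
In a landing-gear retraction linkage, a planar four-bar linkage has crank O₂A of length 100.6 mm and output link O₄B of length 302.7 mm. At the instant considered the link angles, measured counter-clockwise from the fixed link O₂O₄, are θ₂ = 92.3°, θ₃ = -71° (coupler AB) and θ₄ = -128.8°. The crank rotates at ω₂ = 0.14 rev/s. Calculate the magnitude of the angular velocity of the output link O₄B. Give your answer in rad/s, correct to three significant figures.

ω₂ = 0.8796 rad/s (from 0.14 rev/s).
Differentiating the loop-closure r₂e^{iθ₂}+r₃e^{iθ₃}=r₁+r₄e^{iθ₄} gives r₂ω₂e^{iθ₂}+r₃ω₃e^{iθ₃}=r₄ω₄e^{iθ₄}.
Eliminating the other unknown: ω₄ = r₂ω₂ sin(θ₂−θ₃) / [r₄ sin(θ₄−θ₃)].
Numerator sine = +0.28736; denominator sine = -0.84619.
Result = 0.1006·0.8796·(+0.28736) / (0.3027·(-0.84619)) = -0.099278 rad/s; magnitude 0.099278 rad/s.

0.0993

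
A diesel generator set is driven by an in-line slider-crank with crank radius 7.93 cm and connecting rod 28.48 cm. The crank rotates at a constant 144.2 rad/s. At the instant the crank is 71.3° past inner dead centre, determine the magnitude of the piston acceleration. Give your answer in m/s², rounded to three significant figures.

154

ω = 144.2 rad/s
x(θ) = r cosθ + √(L² − r² sin²θ); with ω constant, a = ω²·d²x/dθ².
d²x/dθ² = −r cosθ − r²(cos2θ)/√u − r⁴ sin²2θ/(4u^{3/2}),  u = L² − r² sin²θ = 0.075469 m².
Substituting r = 0.0793 m, L = 0.2848 m, θ = 71.3°: d²x/dθ² = -0.0074157 m.
a = ω²·d²x/dθ² = (144.2)²·(-0.0074157) = -154.2 m/s²;  |a| = 154.2 m/s².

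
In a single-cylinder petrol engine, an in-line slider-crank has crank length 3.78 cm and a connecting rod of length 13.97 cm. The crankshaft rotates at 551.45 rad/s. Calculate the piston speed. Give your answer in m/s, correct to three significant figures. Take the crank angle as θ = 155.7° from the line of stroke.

6.45

ω = 551.5 rad/s
For an in-line slider-crank, x = r cosθ + √(L² − r² sin²θ), so v = −rω sinθ·[1 + r cosθ/√(L² − r² sin²θ)].
With r = 0.0378 m, L = 0.1397 m, θ = 155.7°: √(L² − r² sin²θ) = 0.13883 m.
v = −0.0378·551.5·0.41151·[1 + 0.0378·-0.91140/0.13883] = -6.4493 m/s.
|v| = 6.4493 m/s.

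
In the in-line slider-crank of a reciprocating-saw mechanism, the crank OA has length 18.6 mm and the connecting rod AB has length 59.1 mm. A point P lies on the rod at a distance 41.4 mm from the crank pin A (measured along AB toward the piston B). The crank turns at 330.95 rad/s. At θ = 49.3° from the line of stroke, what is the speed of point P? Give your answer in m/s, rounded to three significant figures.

5.49

ω = 330.9 rad/s.  Crank-pin speed |V_A| = rω = 6.1557 m/s, perpendicular to OA.
Rod angle: sinφ = −(r/L) sinθ ⇒ φ = -13.804°; ω_rod = −rω cosθ/√(L²−r²sin²θ) = -69.941 rad/s.
V_P = V_A + ω_rod × AP, with AP = 0.0414 m along the rod.
Components: V_Px = −rω sinθ − a·ω_rod·sinφ = -5.3577 m/s;  V_Py = rω cosθ + a·ω_rod·cosφ = +1.2022 m/s.
|V_P| = √(V_Px² + V_Py²) = 5.4909 m/s.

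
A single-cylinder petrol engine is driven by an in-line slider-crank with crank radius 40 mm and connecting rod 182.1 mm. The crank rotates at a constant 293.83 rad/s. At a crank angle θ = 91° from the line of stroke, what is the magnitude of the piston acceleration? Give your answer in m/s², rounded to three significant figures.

837

ω = 293.8 rad/s
x(θ) = r cosθ + √(L² − r² sin²θ); with ω constant, a = ω²·d²x/dθ².
d²x/dθ² = −r cosθ − r²(cos2θ)/√u − r⁴ sin²2θ/(4u^{3/2}),  u = L² − r² sin²θ = 0.0315609 m².
Substituting r = 0.04 m, L = 0.1821 m, θ = 91°: d²x/dθ² = +0.0096987 m.
a = ω²·d²x/dθ² = (293.8)²·(+0.0096987) = +837.35 m/s²;  |a| = 837.35 m/s².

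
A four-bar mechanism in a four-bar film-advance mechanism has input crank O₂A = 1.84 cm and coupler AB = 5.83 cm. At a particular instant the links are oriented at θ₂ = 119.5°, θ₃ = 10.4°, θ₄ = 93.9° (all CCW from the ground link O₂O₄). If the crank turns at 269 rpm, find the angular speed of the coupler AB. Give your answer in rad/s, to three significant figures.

ω₂ = 28.17 rad/s (from 269 rpm).
Differentiating the loop-closure r₂e^{iθ₂}+r₃e^{iθ₃}=r₁+r₄e^{iθ₄} gives r₂ω₂e^{iθ₂}+r₃ω₃e^{iθ₃}=r₄ω₄e^{iθ₄}.
Eliminating the other unknown: ω₃ = r₂ω₂ sin(θ₄−θ₂) / [r₃ sin(θ₃−θ₄)].
Numerator sine = -0.43209; denominator sine = -0.99357.
Result = 0.0184·28.17·(-0.43209) / (0.0583·(-0.99357)) = +3.8663 rad/s; magnitude 3.8663 rad/s.

3.87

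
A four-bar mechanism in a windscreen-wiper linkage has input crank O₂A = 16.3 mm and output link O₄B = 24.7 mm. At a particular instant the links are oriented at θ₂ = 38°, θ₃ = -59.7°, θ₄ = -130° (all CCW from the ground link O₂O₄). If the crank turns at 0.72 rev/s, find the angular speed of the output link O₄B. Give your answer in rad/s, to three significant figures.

ω₂ = 4.524 rad/s (from 0.72 rev/s).
Differentiating the loop-closure r₂e^{iθ₂}+r₃e^{iθ₃}=r₁+r₄e^{iθ₄} gives r₂ω₂e^{iθ₂}+r₃ω₃e^{iθ₃}=r₄ω₄e^{iθ₄}.
Eliminating the other unknown: ω₄ = r₂ω₂ sin(θ₂−θ₃) / [r₄ sin(θ₄−θ₃)].
Numerator sine = +0.99098; denominator sine = -0.94147.
Result = 0.0163·4.524·(+0.99098) / (0.0247·(-0.94147)) = -3.1424 rad/s; magnitude 3.1424 rad/s.

3.14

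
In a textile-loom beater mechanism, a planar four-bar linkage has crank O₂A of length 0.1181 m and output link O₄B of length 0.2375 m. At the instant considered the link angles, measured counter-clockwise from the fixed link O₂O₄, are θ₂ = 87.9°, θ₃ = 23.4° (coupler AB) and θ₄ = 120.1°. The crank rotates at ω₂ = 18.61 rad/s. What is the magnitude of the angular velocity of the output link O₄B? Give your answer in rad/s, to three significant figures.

8.41

ω₂ = 18.61 rad/s
Differentiating the loop-closure r₂e^{iθ₂}+r₃e^{iθ₃}=r₁+r₄e^{iθ₄} gives r₂ω₂e^{iθ₂}+r₃ω₃e^{iθ₃}=r₄ω₄e^{iθ₄}.
Eliminating the other unknown: ω₄ = r₂ω₂ sin(θ₂−θ₃) / [r₄ sin(θ₄−θ₃)].
Numerator sine = +0.90259; denominator sine = +0.99317.
Result = 0.1181·18.61·(+0.90259) / (0.2375·(+0.99317)) = +8.41 rad/s; magnitude 8.41 rad/s.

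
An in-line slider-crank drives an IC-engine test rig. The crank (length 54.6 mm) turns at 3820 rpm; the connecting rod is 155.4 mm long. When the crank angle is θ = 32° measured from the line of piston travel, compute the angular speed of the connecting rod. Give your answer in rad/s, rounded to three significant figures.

121

ω = 400 rad/s (converted from 3820 rpm).
The rod makes angle φ with the slider axis where L sinφ = r sinθ; differentiating, L cosφ·φ̇ = r ω cosθ.
L cosφ = √(L² − r² sin²θ) = 0.15268 m.
|ω_rod| = r ω |cosθ| / √(L² − r² sin²θ) = 0.0546·400·0.84805/0.15268 = 121.32 rad/s.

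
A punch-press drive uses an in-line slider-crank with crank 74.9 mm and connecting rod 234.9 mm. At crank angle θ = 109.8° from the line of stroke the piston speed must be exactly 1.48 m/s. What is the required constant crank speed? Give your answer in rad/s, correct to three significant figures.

23.7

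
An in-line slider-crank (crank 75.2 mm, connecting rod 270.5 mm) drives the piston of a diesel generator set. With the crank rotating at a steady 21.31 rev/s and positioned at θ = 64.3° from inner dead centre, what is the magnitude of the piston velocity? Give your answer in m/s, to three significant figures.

10.2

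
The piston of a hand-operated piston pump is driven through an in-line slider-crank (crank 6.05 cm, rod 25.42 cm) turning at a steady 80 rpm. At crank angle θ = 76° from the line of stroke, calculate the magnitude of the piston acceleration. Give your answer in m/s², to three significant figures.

ω = 2π·80/60 = 8.378 rad/s
x(θ) = r cosθ + √(L² − r² sin²θ); with ω constant, a = ω²·d²x/dθ².
d²x/dθ² = −r cosθ − r²(cos2θ)/√u − r⁴ sin²2θ/(4u^{3/2}),  u = L² − r² sin²θ = 0.0611716 m².
Substituting r = 0.0605 m, L = 0.2542 m, θ = 76°: d²x/dθ² = -0.0016182 m.
a = ω²·d²x/dθ² = (8.378)²·(-0.0016182) = -0.11357 m/s²;  |a| = 0.11357 m/s².

0.114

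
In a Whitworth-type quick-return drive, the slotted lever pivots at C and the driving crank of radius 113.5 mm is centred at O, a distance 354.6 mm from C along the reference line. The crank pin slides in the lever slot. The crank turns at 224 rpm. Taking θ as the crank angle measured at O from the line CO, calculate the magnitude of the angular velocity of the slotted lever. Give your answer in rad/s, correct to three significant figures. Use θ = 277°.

ω = 23.46 rad/s (from 224 rpm).
Crank pin A relative to C: A = (d + r cosθ, r sinθ); lever angle φ = atan2(r sinθ, d + r cosθ).
Differentiating tanφ: φ̇ = rω(d cosθ + r)/(d² + r² + 2dr cosθ).
d² + r² + 2dr cosθ = |CA|² = 0.148433 m²;  d cosθ + r = +0.15671 m.
|ω_lever| = |0.1135·23.46·+0.15671| / 0.148433 = 2.8109 rad/s.

2.81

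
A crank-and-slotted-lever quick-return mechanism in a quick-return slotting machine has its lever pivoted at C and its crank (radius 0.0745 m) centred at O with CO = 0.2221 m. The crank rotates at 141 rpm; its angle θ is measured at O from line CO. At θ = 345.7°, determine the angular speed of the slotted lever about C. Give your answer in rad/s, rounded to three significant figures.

ω = 14.77 rad/s (from 141 rpm).
Crank pin A relative to C: A = (d + r cosθ, r sinθ); lever angle φ = atan2(r sinθ, d + r cosθ).
Differentiating tanφ: φ̇ = rω(d cosθ + r)/(d² + r² + 2dr cosθ).
d² + r² + 2dr cosθ = |CA|² = 0.0869462 m²;  d cosθ + r = +0.28972 m.
|ω_lever| = |0.0745·14.77·+0.28972| / 0.0869462 = 3.6655 rad/s.

3.67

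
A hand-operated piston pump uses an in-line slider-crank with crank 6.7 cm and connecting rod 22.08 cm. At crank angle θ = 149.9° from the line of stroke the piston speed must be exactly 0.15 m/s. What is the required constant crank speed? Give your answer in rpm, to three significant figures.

58.0

For an in-line slider-crank, |v_piston| = rω|sinθ|·[1 + r cosθ/√(L² − r² sin²θ)].
With r = 0.067 m, L = 0.2208 m, θ = 149.9°: the bracketed kinematic factor |dx/dθ| = 0.024676 m.
ω = v/|dx/dθ| = 0.15/0.024676 = 6.0787 rad/s.
N = 60ω/(2π) = 58.048 rpm.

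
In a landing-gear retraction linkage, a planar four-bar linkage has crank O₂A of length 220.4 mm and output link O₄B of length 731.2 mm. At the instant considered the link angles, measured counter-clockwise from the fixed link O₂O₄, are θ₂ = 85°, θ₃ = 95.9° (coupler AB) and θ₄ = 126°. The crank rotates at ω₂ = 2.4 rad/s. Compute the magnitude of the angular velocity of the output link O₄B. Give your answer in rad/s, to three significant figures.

0.273

ω₂ = 2.4 rad/s
Differentiating the loop-closure r₂e^{iθ₂}+r₃e^{iθ₃}=r₁+r₄e^{iθ₄} gives r₂ω₂e^{iθ₂}+r₃ω₃e^{iθ₃}=r₄ω₄e^{iθ₄}.
Eliminating the other unknown: ω₄ = r₂ω₂ sin(θ₂−θ₃) / [r₄ sin(θ₄−θ₃)].
Numerator sine = -0.18910; denominator sine = +0.50151.
Result = 0.2204·2.4·(-0.18910) / (0.7312·(+0.50151)) = -0.27276 rad/s; magnitude 0.27276 rad/s.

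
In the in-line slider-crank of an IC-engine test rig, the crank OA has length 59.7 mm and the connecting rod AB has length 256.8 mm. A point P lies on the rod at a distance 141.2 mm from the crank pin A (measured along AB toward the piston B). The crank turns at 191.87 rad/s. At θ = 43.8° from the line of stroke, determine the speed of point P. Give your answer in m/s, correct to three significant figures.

9.43

ω = 191.9 rad/s.  Crank-pin speed |V_A| = rω = 11.455 m/s, perpendicular to OA.
Rod angle: sinφ = −(r/L) sinθ ⇒ φ = -9.260°; ω_rod = −rω cosθ/√(L²−r²sin²θ) = -32.619 rad/s.
V_P = V_A + ω_rod × AP, with AP = 0.1412 m along the rod.
Components: V_Px = −rω sinθ − a·ω_rod·sinφ = -8.6694 m/s;  V_Py = rω cosθ + a·ω_rod·cosφ = +3.7217 m/s.
|V_P| = √(V_Px² + V_Py²) = 9.4344 m/s.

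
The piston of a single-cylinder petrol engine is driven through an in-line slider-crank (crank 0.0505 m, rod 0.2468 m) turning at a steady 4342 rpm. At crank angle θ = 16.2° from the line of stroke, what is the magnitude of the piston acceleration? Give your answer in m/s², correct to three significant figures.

ω = 2π·4342/60 = 454.7 rad/s
x(θ) = r cosθ + √(L² − r² sin²θ); with ω constant, a = ω²·d²x/dθ².
d²x/dθ² = −r cosθ − r²(cos2θ)/√u − r⁴ sin²2θ/(4u^{3/2}),  u = L² − r² sin²θ = 0.0607117 m².
Substituting r = 0.0505 m, L = 0.2468 m, θ = 16.2°: d²x/dθ² = -0.057265 m.
a = ω²·d²x/dθ² = (454.7)²·(-0.057265) = -11839 m/s²;  |a| = 11839 m/s².

11800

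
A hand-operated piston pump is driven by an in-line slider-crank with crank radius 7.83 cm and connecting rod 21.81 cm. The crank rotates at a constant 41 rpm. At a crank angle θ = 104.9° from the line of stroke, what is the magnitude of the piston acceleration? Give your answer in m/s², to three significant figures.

ω = 2π·41/60 = 4.294 rad/s
x(θ) = r cosθ + √(L² − r² sin²θ); with ω constant, a = ω²·d²x/dθ².
d²x/dθ² = −r cosθ − r²(cos2θ)/√u − r⁴ sin²2θ/(4u^{3/2}),  u = L² − r² sin²θ = 0.0418421 m².
Substituting r = 0.0783 m, L = 0.2181 m, θ = 104.9°: d²x/dθ² = +0.045871 m.
a = ω²·d²x/dθ² = (4.294)²·(+0.045871) = +0.8456 m/s²;  |a| = 0.8456 m/s².

0.846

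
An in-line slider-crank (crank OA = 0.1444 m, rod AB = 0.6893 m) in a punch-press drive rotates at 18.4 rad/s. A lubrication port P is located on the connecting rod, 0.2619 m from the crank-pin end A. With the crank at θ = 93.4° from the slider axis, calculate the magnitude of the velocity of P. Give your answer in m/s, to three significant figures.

2.64

ω = 18.4 rad/s.  Crank-pin speed |V_A| = rω = 2.657 m/s, perpendicular to OA.
Rod angle: sinφ = −(r/L) sinθ ⇒ φ = -12.071°; ω_rod = −rω cosθ/√(L²−r²sin²θ) = +0.23377 rad/s.
V_P = V_A + ω_rod × AP, with AP = 0.2619 m along the rod.
Components: V_Px = −rω sinθ − a·ω_rod·sinφ = -2.6395 m/s;  V_Py = rω cosθ + a·ω_rod·cosφ = -0.097704 m/s.
|V_P| = √(V_Px² + V_Py²) = 2.6413 m/s.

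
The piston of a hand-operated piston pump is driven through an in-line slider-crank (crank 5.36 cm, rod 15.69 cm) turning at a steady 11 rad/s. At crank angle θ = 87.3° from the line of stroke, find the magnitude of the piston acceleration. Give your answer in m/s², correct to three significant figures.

2.04

ω = 11 rad/s
x(θ) = r cosθ + √(L² − r² sin²θ); with ω constant, a = ω²·d²x/dθ².
d²x/dθ² = −r cosθ − r²(cos2θ)/√u − r⁴ sin²2θ/(4u^{3/2}),  u = L² − r² sin²θ = 0.021751 m².
Substituting r = 0.0536 m, L = 0.1569 m, θ = 87.3°: d²x/dθ² = +0.016863 m.
a = ω²·d²x/dθ² = (11)²·(+0.016863) = +2.0404 m/s²;  |a| = 2.0404 m/s².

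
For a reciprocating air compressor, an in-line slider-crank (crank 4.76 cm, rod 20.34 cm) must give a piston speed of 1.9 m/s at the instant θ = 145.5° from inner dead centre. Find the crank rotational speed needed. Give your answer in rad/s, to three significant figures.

87.5

For an in-line slider-crank, |v_piston| = rω|sinθ|·[1 + r cosθ/√(L² − r² sin²θ)].
With r = 0.0476 m, L = 0.2034 m, θ = 145.5°: the bracketed kinematic factor |dx/dθ| = 0.021715 m.
ω = v/|dx/dθ| = 1.9/0.021715 = 87.498 rad/s.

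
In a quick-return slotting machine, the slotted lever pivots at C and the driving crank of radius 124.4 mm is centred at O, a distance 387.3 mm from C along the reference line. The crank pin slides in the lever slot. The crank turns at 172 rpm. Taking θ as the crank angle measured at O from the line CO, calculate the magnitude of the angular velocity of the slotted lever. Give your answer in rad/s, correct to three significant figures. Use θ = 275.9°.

ω = 18.01 rad/s (from 172 rpm).
Crank pin A relative to C: A = (d + r cosθ, r sinθ); lever angle φ = atan2(r sinθ, d + r cosθ).
Differentiating tanφ: φ̇ = rω(d cosθ + r)/(d² + r² + 2dr cosθ).
d² + r² + 2dr cosθ = |CA|² = 0.175382 m²;  d cosθ + r = +0.16421 m.
|ω_lever| = |0.1244·18.01·+0.16421| / 0.175382 = 2.098 rad/s.

2.10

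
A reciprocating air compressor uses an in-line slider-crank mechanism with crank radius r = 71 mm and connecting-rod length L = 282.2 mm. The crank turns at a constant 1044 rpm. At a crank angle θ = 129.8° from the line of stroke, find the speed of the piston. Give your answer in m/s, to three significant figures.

ω = 2π·1044/60 = 109.3 rad/s
For an in-line slider-crank, x = r cosθ + √(L² − r² sin²θ), so v = −rω sinθ·[1 + r cosθ/√(L² − r² sin²θ)].
With r = 0.071 m, L = 0.2822 m, θ = 129.8°: √(L² − r² sin²θ) = 0.27688 m.
v = −0.071·109.3·0.76828·[1 + 0.071·-0.64011/0.27688] = -4.9847 m/s.
|v| = 4.9847 m/s.

4.98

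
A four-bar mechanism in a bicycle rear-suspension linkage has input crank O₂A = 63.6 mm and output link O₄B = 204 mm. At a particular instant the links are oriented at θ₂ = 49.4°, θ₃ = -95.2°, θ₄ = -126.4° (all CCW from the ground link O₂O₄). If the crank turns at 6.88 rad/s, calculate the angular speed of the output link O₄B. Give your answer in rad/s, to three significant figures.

2.40

ω₂ = 6.88 rad/s
Differentiating the loop-closure r₂e^{iθ₂}+r₃e^{iθ₃}=r₁+r₄e^{iθ₄} gives r₂ω₂e^{iθ₂}+r₃ω₃e^{iθ₃}=r₄ω₄e^{iθ₄}.
Eliminating the other unknown: ω₄ = r₂ω₂ sin(θ₂−θ₃) / [r₄ sin(θ₄−θ₃)].
Numerator sine = +0.57928; denominator sine = -0.51803.
Result = 0.0636·6.88·(+0.57928) / (0.204·(-0.51803)) = -2.3986 rad/s; magnitude 2.3986 rad/s.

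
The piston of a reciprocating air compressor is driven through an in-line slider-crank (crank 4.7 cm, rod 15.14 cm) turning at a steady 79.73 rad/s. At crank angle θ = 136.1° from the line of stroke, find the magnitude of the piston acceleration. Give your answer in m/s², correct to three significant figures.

ω = 79.73 rad/s
x(θ) = r cosθ + √(L² − r² sin²θ); with ω constant, a = ω²·d²x/dθ².
d²x/dθ² = −r cosθ − r²(cos2θ)/√u − r⁴ sin²2θ/(4u^{3/2}),  u = L² − r² sin²θ = 0.0218599 m².
Substituting r = 0.047 m, L = 0.1514 m, θ = 136.1°: d²x/dθ² = +0.032915 m.
a = ω²·d²x/dθ² = (79.73)²·(+0.032915) = +209.24 m/s²;  |a| = 209.24 m/s².

209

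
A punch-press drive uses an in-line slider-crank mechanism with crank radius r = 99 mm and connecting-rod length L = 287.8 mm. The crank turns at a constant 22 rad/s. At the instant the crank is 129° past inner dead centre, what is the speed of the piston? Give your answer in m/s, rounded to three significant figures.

1.31

ω = 22 rad/s
For an in-line slider-crank, x = r cosθ + √(L² − r² sin²θ), so v = −rω sinθ·[1 + r cosθ/√(L² − r² sin²θ)].
With r = 0.099 m, L = 0.2878 m, θ = 129°: √(L² − r² sin²θ) = 0.27733 m.
v = −0.099·22·0.77715·[1 + 0.099·-0.62932/0.27733] = -1.3124 m/s.
|v| = 1.3124 m/s.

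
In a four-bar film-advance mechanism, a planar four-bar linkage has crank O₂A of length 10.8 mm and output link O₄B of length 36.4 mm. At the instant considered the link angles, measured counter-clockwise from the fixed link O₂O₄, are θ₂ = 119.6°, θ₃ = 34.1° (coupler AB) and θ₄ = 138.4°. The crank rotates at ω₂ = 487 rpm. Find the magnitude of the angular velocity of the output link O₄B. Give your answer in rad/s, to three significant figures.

ω₂ = 51 rad/s (from 487 rpm).
Differentiating the loop-closure r₂e^{iθ₂}+r₃e^{iθ₃}=r₁+r₄e^{iθ₄} gives r₂ω₂e^{iθ₂}+r₃ω₃e^{iθ₃}=r₄ω₄e^{iθ₄}.
Eliminating the other unknown: ω₄ = r₂ω₂ sin(θ₂−θ₃) / [r₄ sin(θ₄−θ₃)].
Numerator sine = +0.99692; denominator sine = +0.96902.
Result = 0.0108·51·(+0.99692) / (0.0364·(+0.96902)) = +15.567 rad/s; magnitude 15.567 rad/s.

15.6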